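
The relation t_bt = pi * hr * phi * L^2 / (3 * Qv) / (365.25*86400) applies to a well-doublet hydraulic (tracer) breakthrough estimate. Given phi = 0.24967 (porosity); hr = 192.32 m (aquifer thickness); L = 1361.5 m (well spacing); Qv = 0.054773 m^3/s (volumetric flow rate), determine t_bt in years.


t_bt = pi * hr * phi * L^2 / (3 * Qv) / (365.25*86400)
t_bt = pi * 192.32 * 0.24967 * 1361.5^2 / (3 * 0.054773) / (365.25*86400)
t_bt = 53.924 years


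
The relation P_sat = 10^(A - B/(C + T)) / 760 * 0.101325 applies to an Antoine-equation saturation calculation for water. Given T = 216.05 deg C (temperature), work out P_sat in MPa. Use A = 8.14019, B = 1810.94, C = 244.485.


P_sat = 10^(A - B/(C + T)) / 760 * 0.101325
P_sat = 10^(8.14019 - 1810.94/(244.485 + 216.05)) / 760 * 0.101325
P_sat = 2.1520 MPa


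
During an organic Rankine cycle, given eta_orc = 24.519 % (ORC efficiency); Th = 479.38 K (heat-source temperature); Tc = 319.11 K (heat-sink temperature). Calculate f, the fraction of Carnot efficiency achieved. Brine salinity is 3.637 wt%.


f = (eta_orc/100) / (1 - Tc/Th)
f = (24.519/100) / (1 - 319.11/479.38)
f = 0.73338


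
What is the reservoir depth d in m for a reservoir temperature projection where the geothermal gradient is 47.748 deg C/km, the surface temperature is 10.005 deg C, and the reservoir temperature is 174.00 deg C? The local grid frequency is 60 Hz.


d = (T_res - T_surf) / grad * 1000
d = (174.00 - 10.005) / 47.748 * 1000
d = 3434.6 m


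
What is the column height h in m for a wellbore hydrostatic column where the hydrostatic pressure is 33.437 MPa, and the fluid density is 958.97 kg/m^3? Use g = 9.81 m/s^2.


h = P * 1e6 / (g * rho)
h = 33.437 * 1e6 / (9.81 * 958.97)
h = 3554.3 m


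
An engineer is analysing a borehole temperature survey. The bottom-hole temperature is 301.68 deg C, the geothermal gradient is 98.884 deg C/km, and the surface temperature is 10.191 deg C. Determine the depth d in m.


d = (T_d - T_surf) / grad * 1000
d = (301.68 - 10.191) / 98.884 * 1000
d = 2947.8 m


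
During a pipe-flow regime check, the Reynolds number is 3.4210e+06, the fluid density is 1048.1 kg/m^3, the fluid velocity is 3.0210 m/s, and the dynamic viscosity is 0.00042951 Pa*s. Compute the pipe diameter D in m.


D = Re * mu / (rho * vel)
D = 3.4210e+06 * 0.00042951 / (1048.1 * 3.0210)
D = 0.46406 m


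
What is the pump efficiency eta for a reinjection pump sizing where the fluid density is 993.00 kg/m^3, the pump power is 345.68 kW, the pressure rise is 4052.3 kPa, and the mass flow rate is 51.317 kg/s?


eta = mdot * dP / (rho * P_pump)
eta = 51.317 * 4052.3 / (993.00 * 345.68)
eta = 0.60581


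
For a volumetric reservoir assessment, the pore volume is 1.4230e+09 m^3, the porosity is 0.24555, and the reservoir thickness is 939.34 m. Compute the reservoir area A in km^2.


A = Vp / (1e6 * hr * phi)
A = 1.4230e+09 / (1e6 * 939.34 * 0.24555)
A = 6.1694 km^2


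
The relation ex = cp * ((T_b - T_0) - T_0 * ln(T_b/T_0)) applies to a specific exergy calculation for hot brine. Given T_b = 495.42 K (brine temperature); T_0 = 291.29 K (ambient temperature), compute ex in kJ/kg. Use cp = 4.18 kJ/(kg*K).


ex = cp * ((T_b - T_0) - T_0 * ln(T_b/T_0))
ex = 4.18 * ((495.42 - 291.29) - 291.29 * ln(495.42/291.29))
ex = 206.62 kJ/kg


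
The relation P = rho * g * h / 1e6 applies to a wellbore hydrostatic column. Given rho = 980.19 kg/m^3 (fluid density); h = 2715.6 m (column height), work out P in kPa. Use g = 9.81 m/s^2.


P = rho * g * h / 1e6
P = 980.19 * 9.81 * 2715.6 / 1e6
P = 26.11230 MPa
Convert: 26.11230 MPa * 1000.0 = 26112 kPa
P = 26112 kPa


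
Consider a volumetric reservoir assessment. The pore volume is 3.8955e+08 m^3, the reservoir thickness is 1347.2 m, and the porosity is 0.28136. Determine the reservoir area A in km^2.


A = Vp / (1e6 * hr * phi)
A = 3.8955e+08 / (1e6 * 1347.2 * 0.28136)
A = 1.0277 km^2


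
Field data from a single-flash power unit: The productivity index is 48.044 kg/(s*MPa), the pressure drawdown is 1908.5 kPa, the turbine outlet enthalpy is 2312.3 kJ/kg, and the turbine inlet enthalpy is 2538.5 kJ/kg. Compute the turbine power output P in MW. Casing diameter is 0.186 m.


Step 1: mdot = PI * dP / 1000 = 48.044 * 1908.5 / 1000 = 91.69197 kg/s
Step 2: P = mdot*(h_in - h_out)/1000 = 91.69197*(2538.5 - 2312.3)/1000 = 20.741 MW
P = 20.741 MW


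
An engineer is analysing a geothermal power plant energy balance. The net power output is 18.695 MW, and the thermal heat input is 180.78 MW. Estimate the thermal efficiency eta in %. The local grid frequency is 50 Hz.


eta = W_net / Q_in * 100
eta = 18.695 / 180.78 * 100
eta = 10.341 %


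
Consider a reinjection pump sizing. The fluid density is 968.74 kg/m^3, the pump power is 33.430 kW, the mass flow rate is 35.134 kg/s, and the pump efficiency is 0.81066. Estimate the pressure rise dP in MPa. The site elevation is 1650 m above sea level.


dP = P_pump * rho * eta / mdot
dP = 33.430 * 968.74 * 0.81066 / 35.134
dP = 747.2308 kPa
Convert: 747.2308 kPa * 0.001 = 0.74723 MPa
dP = 0.74723 MPa


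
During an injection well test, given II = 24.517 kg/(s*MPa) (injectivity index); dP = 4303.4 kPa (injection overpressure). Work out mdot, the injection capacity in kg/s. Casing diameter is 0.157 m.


mdot = II * dP / 1000
mdot = 24.517 * 4303.4 / 1000
mdot = 105.51 kg/s


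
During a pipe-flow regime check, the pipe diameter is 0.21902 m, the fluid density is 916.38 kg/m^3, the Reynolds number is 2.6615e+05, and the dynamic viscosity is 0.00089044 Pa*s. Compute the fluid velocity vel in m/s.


vel = Re * mu / (rho * D)
vel = 2.6615e+05 * 0.00089044 / (916.38 * 0.21902)
vel = 1.1808 m/s


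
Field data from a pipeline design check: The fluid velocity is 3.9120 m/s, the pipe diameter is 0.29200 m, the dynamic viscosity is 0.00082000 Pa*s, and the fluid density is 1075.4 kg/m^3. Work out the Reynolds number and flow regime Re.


Step 1: Re = rho*vel*D/mu = 1075.4*3.912*0.292/0.00082 = 1.4981e+06
Step 2: Re = 1.4981e+06 > 4000, so flow is turbulent.
Re = 1.4981e+06 (turbulent)


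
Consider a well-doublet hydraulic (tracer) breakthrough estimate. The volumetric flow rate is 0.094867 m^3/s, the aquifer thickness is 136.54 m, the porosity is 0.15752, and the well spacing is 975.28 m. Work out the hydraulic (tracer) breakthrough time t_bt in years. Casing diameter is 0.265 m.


t_bt = pi * hr * phi * L^2 / (3 * Qv) / (365.25*86400)
t_bt = pi * 136.54 * 0.15752 * 975.28^2 / (3 * 0.094867) / (365.25*86400)
t_bt = 7.1559 years


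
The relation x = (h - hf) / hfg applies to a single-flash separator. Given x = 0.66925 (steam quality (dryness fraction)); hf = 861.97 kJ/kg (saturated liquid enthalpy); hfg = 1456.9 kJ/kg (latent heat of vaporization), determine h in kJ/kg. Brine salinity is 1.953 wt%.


h = hf + x * hfg
h = 861.97 + 0.66925 * 1456.9
h = 1837.0 kJ/kg


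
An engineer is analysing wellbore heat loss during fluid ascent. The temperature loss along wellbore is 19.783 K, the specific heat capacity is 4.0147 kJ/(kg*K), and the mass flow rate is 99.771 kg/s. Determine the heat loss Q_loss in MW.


Q_loss = mdot * cp * dT
Q_loss = 99.771 * 4.0147 * 19.783
Q_loss = 7924.093 kW
Convert: 7924.093 kW * 0.001 = 7.9241 MW
Q_loss = 7.9241 MW


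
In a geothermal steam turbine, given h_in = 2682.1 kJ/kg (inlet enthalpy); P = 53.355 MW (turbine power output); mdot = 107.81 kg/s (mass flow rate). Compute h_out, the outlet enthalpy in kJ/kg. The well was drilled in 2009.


h_out = h_in - P * 1000 / mdot
h_out = 2682.1 - 53.355 * 1000 / 107.81
h_out = 2187.2 kJ/kg


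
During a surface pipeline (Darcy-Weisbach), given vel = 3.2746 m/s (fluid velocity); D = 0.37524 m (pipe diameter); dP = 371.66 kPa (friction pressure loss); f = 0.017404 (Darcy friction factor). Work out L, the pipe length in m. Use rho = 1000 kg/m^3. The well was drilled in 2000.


L = dP*1000*D / (f*rho*vel^2/2)
L = 371.66*1000*0.37524 / (0.017404*1000*3.2746^2/2)
L = 1494.6 m


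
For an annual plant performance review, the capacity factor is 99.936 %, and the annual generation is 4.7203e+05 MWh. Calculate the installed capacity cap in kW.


cap = E_a / (CF/100 * 8760)
cap = 4.7203e+05 / (99.936/100 * 8760)
cap = 53.91921 MW
Convert: 53.91921 MW * 1000.0 = 53919 kW
cap = 53919 kW


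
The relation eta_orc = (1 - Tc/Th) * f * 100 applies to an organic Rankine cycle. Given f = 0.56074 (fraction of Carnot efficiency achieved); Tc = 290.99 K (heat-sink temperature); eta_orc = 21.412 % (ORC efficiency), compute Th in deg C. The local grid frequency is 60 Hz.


Th = Tc / (1 - (eta_orc/100)/f)
Th = 290.99 / (1 - (21.412/100)/0.56074)
Th = 470.7453 K
Convert to deg C: 470.7453 - 273.15 = 197.60 deg C
Th = 197.60 deg C


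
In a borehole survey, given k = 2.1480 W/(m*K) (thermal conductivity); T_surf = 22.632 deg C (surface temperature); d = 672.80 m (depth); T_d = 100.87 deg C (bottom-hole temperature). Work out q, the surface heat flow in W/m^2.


Step 1: grad = (T_d - T_surf)/d * 1000 = (100.87 - 22.632)/672.8 * 1000 = 116.2872 deg C/km
Step 2: q = k * grad / 1000 = 2.148 * 116.2872 / 1000 = 0.24978 W/m^2
q = 0.24978 W/m^2


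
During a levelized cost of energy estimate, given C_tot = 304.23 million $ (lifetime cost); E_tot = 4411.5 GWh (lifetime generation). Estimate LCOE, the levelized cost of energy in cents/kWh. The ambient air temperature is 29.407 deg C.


LCOE = C_tot / E_tot * 100
LCOE = 304.23 / 4411.5 * 100
LCOE = 6.8963 cents/kWh


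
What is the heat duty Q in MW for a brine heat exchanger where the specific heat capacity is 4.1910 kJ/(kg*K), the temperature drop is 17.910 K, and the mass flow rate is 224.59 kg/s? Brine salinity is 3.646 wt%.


Q = mdot * cp * dT / 1000
Q = 224.59 * 4.1910 * 17.910 / 1000
Q = 16.858 MW


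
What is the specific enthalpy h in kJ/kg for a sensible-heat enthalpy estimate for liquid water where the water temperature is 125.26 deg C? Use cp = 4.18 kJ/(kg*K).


h = cp * T
h = 4.18 * 125.26
h = 523.59 kJ/kg


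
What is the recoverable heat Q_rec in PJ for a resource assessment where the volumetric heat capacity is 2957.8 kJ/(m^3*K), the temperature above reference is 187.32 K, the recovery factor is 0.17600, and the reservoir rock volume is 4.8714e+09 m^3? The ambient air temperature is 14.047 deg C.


Step 1: Q_s = Vr*rhoc*dT/1e12 = 4.8714e+09*2957.8*187.32/1e12 = 2699.024 PJ
Step 2: Q_rec = Q_s * RF = 2699.024 * 0.176 = 475.03 PJ
Q_rec = 475.03 PJ


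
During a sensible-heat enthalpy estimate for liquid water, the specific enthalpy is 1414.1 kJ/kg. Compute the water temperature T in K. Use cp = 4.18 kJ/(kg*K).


T = h / cp
T = 1414.1 / 4.18
T = 338.3014 deg C
Convert to K: 338.3014 + 273.15 = 611.45 K
T = 611.45 K


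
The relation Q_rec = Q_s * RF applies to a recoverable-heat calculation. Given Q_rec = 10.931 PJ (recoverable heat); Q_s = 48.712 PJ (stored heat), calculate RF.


RF = Q_rec / Q_s
RF = 10.931 / 48.712
RF = 0.22440


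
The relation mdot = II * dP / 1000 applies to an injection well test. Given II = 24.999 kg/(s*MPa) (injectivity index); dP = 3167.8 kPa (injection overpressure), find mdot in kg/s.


mdot = II * dP / 1000
mdot = 24.999 * 3167.8 / 1000
mdot = 79.192 kg/s


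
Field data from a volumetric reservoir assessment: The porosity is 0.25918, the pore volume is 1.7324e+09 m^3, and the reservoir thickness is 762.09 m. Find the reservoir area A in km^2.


A = Vp / (1e6 * hr * phi)
A = 1.7324e+09 / (1e6 * 762.09 * 0.25918)
A = 8.7708 km^2


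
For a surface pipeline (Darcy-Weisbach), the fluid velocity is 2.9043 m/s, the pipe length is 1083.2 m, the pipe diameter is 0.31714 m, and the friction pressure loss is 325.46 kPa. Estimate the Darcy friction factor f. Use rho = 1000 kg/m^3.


f = dP*1000 / ((L/D)*(rho*vel^2/2))
f = 325.46*1000 / ((1083.2/0.31714)*(1000*2.9043^2/2))
f = 0.022594


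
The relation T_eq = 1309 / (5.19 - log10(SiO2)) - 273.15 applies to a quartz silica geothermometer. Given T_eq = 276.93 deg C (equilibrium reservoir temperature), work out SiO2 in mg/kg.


SiO2 = 10^(5.19 - 1309/(T_eq + 273.15))
SiO2 = 10^(5.19 - 1309/(276.93 + 273.15))
SiO2 = 646.17 mg/kg


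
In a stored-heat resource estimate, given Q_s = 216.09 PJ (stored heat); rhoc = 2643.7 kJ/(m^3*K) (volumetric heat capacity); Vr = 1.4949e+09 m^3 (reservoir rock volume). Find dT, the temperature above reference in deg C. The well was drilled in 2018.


dT = Q_s * 1e12 / (Vr * rhoc)
dT = 216.09 * 1e12 / (1.4949e+09 * 2643.7)
dT = 54.67771 K
Convert (temperature difference, 1 K = 1 deg C): 54.67771 K = 54.67771 deg C
dT = 54.678 deg C


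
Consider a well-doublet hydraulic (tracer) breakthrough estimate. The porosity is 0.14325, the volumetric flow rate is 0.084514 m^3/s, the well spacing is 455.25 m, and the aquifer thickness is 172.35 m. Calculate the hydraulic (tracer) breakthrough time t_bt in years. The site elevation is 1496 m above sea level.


t_bt = pi * hr * phi * L^2 / (3 * Qv) / (365.25*86400)
t_bt = pi * 172.35 * 0.14325 * 455.25^2 / (3 * 0.084514) / (365.25*86400)
t_bt = 2.0091 years


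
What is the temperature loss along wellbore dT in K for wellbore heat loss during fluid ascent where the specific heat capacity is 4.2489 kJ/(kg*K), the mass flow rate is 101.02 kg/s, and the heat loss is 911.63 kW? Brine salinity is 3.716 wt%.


dT = Q_loss / (mdot * cp)
dT = 911.63 / (101.02 * 4.2489)
dT = 2.1239 K


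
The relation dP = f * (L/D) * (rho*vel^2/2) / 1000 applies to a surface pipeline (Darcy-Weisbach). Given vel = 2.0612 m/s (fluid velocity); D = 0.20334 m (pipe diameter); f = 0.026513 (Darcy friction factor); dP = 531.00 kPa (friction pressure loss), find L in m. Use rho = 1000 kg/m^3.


L = dP*1000*D / (f*rho*vel^2/2)
L = 531.00*1000*0.20334 / (0.026513*1000*2.0612^2/2)
L = 1917.1 m


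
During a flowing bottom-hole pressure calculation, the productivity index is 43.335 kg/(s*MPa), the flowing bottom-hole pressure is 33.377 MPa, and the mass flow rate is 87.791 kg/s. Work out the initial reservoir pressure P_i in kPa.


P_i = P_wf + mdot / PI
P_i = 33.377 + 87.791 / 43.335
P_i = 35.40287 MPa
Convert: 35.40287 MPa * 1000.0 = 35403 kPa
P_i = 35403 kPa


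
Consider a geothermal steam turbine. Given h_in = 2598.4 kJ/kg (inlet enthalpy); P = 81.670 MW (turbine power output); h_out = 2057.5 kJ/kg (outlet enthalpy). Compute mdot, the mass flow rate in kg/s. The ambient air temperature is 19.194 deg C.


mdot = P * 1000 / (h_in - h_out)
mdot = 81.670 * 1000 / (2598.4 - 2057.5)
mdot = 150.99 kg/s


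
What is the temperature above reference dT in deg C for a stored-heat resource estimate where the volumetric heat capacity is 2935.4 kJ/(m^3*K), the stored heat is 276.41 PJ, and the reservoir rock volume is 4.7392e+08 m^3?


dT = Q_s * 1e12 / (Vr * rhoc)
dT = 276.41 * 1e12 / (4.7392e+08 * 2935.4)
dT = 198.6925 K
Convert (temperature difference, 1 K = 1 deg C): 198.6925 K = 198.6925 deg C
dT = 198.69 deg C


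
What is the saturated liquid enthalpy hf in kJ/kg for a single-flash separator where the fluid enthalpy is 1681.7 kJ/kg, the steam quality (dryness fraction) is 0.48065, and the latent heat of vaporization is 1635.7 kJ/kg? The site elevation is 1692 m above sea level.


hf = h - x * hfg
hf = 1681.7 - 0.48065 * 1635.7
hf = 895.50 kJ/kg


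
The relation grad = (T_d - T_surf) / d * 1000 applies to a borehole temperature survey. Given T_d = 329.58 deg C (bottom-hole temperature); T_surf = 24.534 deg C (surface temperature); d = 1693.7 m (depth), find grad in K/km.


grad = (T_d - T_surf) / d * 1000
grad = (329.58 - 24.534) / 1693.7 * 1000
grad = 180.1063 deg C/km
Convert: 180.1063 deg C/km * 1.0 = 180.11 K/km
grad = 180.11 K/km


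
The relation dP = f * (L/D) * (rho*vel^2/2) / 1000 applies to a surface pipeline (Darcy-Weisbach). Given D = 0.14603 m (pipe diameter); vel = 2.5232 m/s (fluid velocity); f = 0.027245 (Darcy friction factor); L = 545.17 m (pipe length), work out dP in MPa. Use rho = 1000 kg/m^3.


dP = f * (L/D) * (rho*vel^2/2) / 1000
dP = 0.027245 * (545.17/0.14603) * (1000*2.5232^2/2) / 1000
dP = 323.7800 kPa
Convert: 323.7800 kPa * 0.001 = 0.32378 MPa
dP = 0.32378 MPa


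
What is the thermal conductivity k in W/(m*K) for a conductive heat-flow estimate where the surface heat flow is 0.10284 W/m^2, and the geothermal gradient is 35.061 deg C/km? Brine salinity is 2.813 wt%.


k = q * 1000 / grad
k = 0.10284 * 1000 / 35.061
k = 2.9332 W/(m*K)


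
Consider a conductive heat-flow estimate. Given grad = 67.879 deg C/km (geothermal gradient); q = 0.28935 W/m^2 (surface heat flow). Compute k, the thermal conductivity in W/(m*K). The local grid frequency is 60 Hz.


k = q * 1000 / grad
k = 0.28935 * 1000 / 67.879
k = 4.2627 W/(m*K)


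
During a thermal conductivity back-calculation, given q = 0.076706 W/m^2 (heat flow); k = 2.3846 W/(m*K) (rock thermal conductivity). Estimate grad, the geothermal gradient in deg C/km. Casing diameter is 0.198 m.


grad = q / k * 1000
grad = 0.076706 / 2.3846 * 1000
grad = 32.167 deg C/km


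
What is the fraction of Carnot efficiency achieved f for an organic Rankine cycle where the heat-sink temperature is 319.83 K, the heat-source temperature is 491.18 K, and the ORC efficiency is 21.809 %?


f = (eta_orc/100) / (1 - Tc/Th)
f = (21.809/100) / (1 - 319.83/491.18)
f = 0.62516


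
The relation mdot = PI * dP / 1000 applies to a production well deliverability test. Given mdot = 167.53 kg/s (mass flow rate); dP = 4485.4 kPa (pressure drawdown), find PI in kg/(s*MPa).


PI = mdot * 1000 / dP
PI = 167.53 * 1000 / 4485.4
PI = 37.350 kg/(s*MPa)


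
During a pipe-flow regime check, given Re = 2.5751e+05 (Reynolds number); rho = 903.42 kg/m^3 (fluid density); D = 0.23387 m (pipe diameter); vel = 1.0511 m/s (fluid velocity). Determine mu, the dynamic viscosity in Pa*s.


mu = rho * vel * D / Re
mu = 903.42 * 1.0511 * 0.23387 / 2.5751e+05
mu = 0.00086241 Pa*s


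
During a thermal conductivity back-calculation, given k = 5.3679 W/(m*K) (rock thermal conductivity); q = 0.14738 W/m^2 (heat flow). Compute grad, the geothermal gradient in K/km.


grad = q / k * 1000
grad = 0.14738 / 5.3679 * 1000
grad = 27.45580 deg C/km
Convert: 27.45580 deg C/km * 1.0 = 27.456 K/km
grad = 27.456 K/km


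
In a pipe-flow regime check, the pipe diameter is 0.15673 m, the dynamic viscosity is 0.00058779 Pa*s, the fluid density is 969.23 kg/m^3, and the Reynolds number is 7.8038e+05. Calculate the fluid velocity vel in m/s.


vel = Re * mu / (rho * D)
vel = 7.8038e+05 * 0.00058779 / (969.23 * 0.15673)
vel = 3.0196 m/s


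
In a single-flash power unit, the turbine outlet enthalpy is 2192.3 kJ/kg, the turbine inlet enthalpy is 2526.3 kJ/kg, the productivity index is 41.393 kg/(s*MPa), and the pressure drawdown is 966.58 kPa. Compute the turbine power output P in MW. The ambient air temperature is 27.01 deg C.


Step 1: mdot = PI * dP / 1000 = 41.393 * 966.58 / 1000 = 40.00965 kg/s
Step 2: P = mdot*(h_in - h_out)/1000 = 40.00965*(2526.3 - 2192.3)/1000 = 13.363 MW
P = 13.363 MW


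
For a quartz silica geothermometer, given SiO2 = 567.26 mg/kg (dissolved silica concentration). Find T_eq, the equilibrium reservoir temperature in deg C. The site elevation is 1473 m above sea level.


T_eq = 1309 / (5.19 - log10(SiO2)) - 273.15
T_eq = 1309 / (5.19 - log10(567.26)) - 273.15
T_eq = 264.16 deg C


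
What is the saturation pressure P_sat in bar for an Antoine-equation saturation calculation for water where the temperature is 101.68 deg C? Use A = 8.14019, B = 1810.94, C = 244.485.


P_sat = 10^(A - B/(C + T)) / 760 * 0.101325
P_sat = 10^(8.14019 - 1810.94/(244.485 + 101.68)) / 760 * 0.101325
P_sat = 0.1080581 MPa
Convert: 0.1080581 MPa * 10.0 = 1.0806 bar
P_sat = 1.0806 bar


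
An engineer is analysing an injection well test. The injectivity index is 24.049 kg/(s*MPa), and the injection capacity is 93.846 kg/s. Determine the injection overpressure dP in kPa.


dP = mdot * 1000 / II
dP = 93.846 * 1000 / 24.049
dP = 3902.3 kPa


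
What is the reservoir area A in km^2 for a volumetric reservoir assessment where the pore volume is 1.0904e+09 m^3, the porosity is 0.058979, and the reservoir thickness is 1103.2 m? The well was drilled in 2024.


A = Vp / (1e6 * hr * phi)
A = 1.0904e+09 / (1e6 * 1103.2 * 0.058979)
A = 16.758 km^2


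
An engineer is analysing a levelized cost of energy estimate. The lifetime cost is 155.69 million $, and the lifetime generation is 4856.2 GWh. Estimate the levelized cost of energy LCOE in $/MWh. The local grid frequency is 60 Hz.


LCOE = C_tot / E_tot * 100
LCOE = 155.69 / 4856.2 * 100
LCOE = 3.206005 cents/kWh
Convert: 3.206005 cents/kWh * 10.0 = 32.060 $/MWh
LCOE = 32.060 $/MWh


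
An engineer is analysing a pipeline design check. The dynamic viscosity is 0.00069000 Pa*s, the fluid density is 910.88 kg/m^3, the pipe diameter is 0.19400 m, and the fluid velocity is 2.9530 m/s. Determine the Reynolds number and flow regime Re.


Step 1: Re = rho*vel*D/mu = 910.88*2.953*0.194/0.00069 = 7.5627e+05
Step 2: Re = 7.5627e+05 > 4000, so flow is turbulent.
Re = 7.5627e+05 (turbulent)


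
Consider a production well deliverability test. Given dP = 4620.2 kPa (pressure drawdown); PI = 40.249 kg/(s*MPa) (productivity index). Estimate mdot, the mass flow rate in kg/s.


mdot = PI * dP / 1000
mdot = 40.249 * 4620.2 / 1000
mdot = 185.96 kg/s


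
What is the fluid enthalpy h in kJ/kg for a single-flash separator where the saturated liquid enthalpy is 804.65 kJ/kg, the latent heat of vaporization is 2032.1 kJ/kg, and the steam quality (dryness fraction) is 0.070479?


h = hf + x * hfg
h = 804.65 + 0.070479 * 2032.1
h = 947.87 kJ/kg


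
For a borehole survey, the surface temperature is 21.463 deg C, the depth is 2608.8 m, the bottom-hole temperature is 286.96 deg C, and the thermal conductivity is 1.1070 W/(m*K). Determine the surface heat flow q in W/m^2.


Step 1: grad = (T_d - T_surf)/d * 1000 = (286.96 - 21.463)/2608.8 * 1000 = 101.7698 deg C/km
Step 2: q = k * grad / 1000 = 1.107 * 101.7698 / 1000 = 0.11266 W/m^2
q = 0.11266 W/m^2


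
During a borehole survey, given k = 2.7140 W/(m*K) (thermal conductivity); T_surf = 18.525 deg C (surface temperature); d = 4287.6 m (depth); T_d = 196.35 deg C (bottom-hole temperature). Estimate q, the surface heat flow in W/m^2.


Step 1: grad = (T_d - T_surf)/d * 1000 = (196.35 - 18.525)/4287.6 * 1000 = 41.47425 deg C/km
Step 2: q = k * grad / 1000 = 2.714 * 41.47425 / 1000 = 0.11256 W/m^2
q = 0.11256 W/m^2


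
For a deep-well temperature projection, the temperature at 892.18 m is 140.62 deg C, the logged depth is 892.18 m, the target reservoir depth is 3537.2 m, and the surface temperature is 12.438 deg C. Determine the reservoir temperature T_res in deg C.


Step 1: grad = (T_d1 - T_surf)/d1 * 1000 = (140.62 - 12.438)/892.18 * 1000 = 143.6728 deg C/km
Step 2: T_res = T_surf + grad*d2/1000 = 12.438 + 143.6728*3537.2/1000 = 520.64 deg C
T_res = 520.64 deg C


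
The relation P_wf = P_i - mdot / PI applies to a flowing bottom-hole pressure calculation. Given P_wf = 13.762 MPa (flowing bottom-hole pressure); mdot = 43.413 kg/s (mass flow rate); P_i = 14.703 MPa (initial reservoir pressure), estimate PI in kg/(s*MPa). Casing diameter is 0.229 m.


PI = mdot / (P_i - P_wf)
PI = 43.413 / (14.703 - 13.762)
PI = 46.135 kg/(s*MPa)


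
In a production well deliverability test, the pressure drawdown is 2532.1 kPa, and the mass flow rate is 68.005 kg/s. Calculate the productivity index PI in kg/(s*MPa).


PI = mdot * 1000 / dP
PI = 68.005 * 1000 / 2532.1
PI = 26.857 kg/(s*MPa)


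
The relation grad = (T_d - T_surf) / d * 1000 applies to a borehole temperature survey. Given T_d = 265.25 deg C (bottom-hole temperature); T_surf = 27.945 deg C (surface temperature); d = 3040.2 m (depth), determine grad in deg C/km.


grad = (T_d - T_surf) / d * 1000
grad = (265.25 - 27.945) / 3040.2 * 1000
grad = 78.056 deg C/km


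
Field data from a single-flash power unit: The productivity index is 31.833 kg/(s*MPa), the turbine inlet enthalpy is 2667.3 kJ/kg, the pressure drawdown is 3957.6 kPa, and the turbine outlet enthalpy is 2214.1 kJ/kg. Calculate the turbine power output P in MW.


Step 1: mdot = PI * dP / 1000 = 31.833 * 3957.6 / 1000 = 125.9823 kg/s
Step 2: P = mdot*(h_in - h_out)/1000 = 125.9823*(2667.3 - 2214.1)/1000 = 57.095 MW
P = 57.095 MW


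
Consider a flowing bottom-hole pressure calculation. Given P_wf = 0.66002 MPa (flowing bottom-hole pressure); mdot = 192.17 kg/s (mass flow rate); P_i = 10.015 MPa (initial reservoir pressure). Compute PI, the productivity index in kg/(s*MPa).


PI = mdot / (P_i - P_wf)
PI = 192.17 / (10.015 - 0.66002)
PI = 20.542 kg/(s*MPa)


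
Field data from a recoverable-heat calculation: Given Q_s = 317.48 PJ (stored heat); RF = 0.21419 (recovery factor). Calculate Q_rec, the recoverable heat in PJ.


Q_rec = Q_s * RF
Q_rec = 317.48 * 0.21419
Q_rec = 68.001 PJ


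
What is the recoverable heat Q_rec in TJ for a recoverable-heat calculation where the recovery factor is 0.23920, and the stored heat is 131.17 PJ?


Q_rec = Q_s * RF
Q_rec = 131.17 * 0.23920
Q_rec = 31.37586 PJ
Convert: 31.37586 PJ * 1000.0 = 31376 TJ
Q_rec = 31376 TJ


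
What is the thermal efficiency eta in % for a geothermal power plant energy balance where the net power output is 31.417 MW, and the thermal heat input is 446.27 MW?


eta = W_net / Q_in * 100
eta = 31.417 / 446.27 * 100
eta = 7.0399 %


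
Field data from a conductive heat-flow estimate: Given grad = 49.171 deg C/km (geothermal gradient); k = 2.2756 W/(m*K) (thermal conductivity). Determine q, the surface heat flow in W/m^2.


q = k * grad / 1000
q = 2.2756 * 49.171 / 1000
q = 0.11189 W/m^2


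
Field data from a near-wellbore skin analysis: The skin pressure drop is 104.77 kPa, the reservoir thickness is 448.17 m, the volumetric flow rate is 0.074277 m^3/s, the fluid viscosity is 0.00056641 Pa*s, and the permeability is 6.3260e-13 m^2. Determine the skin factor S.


S = dP_s * 1000 * 2*pi*k*hr / (q*mu)
S = 104.77 * 1000 * 2*pi*6.3260e-13*448.17 / (0.074277*0.00056641)
S = 4.4361


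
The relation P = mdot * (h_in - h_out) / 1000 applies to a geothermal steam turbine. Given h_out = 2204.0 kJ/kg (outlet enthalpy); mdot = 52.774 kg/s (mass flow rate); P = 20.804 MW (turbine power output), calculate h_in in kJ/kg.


h_in = h_out + P * 1000 / mdot
h_in = 2204.0 + 20.804 * 1000 / 52.774
h_in = 2598.2 kJ/kg


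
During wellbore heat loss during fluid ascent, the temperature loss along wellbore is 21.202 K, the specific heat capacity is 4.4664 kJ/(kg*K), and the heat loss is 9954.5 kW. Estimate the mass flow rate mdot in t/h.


mdot = Q_loss / (cp * dT)
mdot = 9954.5 / (4.4664 * 21.202)
mdot = 105.1199 kg/s
Convert: 105.1199 kg/s * 3.6 = 378.43 t/h
mdot = 378.43 t/h


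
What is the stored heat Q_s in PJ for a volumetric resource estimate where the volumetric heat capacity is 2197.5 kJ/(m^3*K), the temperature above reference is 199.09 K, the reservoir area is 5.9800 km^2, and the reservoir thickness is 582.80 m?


Step 1: Vr = A*1e6*hr = 5.98*1e6*582.8 = 3.485144e+09 m^3
Step 2: Q_s = Vr*rhoc*dT/1e12 = 3.485144e+09*2197.5*199.09/1e12 = 1524.8 PJ
Q_s = 1524.8 PJ


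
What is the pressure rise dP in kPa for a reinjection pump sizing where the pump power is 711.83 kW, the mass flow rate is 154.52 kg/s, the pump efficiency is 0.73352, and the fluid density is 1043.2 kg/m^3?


dP = P_pump * rho * eta / mdot
dP = 711.83 * 1043.2 * 0.73352 / 154.52
dP = 3525.1 kPa


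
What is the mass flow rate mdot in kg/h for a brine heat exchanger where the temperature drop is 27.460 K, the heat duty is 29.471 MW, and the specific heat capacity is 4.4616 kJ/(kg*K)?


mdot = Q * 1000 / (cp * dT)
mdot = 29.471 * 1000 / (4.4616 * 27.460)
mdot = 240.5491 kg/s
Convert: 240.5491 kg/s * 3600.0 = 8.6598e+05 kg/h
mdot = 8.6598e+05 kg/h


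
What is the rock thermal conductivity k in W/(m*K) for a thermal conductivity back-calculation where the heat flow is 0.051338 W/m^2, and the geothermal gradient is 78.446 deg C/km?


k = q / (grad / 1000)
k = 0.051338 / (78.446 / 1000)
k = 0.65444 W/(m*K)


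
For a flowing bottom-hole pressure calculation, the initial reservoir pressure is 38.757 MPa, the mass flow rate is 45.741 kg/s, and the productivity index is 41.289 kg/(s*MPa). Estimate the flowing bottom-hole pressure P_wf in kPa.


P_wf = P_i - mdot / PI
P_wf = 38.757 - 45.741 / 41.289
P_wf = 37.64917 MPa
Convert: 37.64917 MPa * 1000.0 = 37649 kPa
P_wf = 37649 kPa


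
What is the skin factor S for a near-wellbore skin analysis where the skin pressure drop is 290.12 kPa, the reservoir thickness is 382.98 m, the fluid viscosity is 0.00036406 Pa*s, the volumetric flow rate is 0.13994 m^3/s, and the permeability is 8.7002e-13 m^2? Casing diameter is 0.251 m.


S = dP_s * 1000 * 2*pi*k*hr / (q*mu)
S = 290.12 * 1000 * 2*pi*8.7002e-13*382.98 / (0.13994*0.00036406)
S = 11.922


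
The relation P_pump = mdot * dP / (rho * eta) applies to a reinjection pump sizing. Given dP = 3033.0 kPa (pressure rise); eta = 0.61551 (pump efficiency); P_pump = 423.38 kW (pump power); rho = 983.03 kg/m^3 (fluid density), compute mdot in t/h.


mdot = P_pump * rho * eta / dP
mdot = 423.38 * 983.03 * 0.61551 / 3033.0
mdot = 84.46170 kg/s
Convert: 84.46170 kg/s * 3.6 = 304.06 t/h
mdot = 304.06 t/h


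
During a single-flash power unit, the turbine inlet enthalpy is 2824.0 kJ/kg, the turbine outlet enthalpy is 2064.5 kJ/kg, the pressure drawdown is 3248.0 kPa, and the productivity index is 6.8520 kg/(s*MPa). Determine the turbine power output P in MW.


Step 1: mdot = PI * dP / 1000 = 6.852 * 3248.0 / 1000 = 22.25530 kg/s
Step 2: P = mdot*(h_in - h_out)/1000 = 22.25530*(2824.0 - 2064.5)/1000 = 16.903 MW
P = 16.903 MW


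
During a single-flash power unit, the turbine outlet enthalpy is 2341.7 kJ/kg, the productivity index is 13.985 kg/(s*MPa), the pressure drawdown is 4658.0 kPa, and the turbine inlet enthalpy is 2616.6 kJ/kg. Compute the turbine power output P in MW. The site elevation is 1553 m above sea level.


Step 1: mdot = PI * dP / 1000 = 13.985 * 4658.0 / 1000 = 65.14213 kg/s
Step 2: P = mdot*(h_in - h_out)/1000 = 65.14213*(2616.6 - 2341.7)/1000 = 17.908 MW
P = 17.908 MW


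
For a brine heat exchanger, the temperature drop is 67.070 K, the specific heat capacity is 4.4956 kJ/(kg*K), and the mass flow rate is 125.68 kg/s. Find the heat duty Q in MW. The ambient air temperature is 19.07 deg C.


Q = mdot * cp * dT / 1000
Q = 125.68 * 4.4956 * 67.070 / 1000
Q = 37.895 MW


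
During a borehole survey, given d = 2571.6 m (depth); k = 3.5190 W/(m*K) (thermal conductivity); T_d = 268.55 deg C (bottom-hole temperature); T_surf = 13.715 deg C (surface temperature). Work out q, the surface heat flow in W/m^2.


Step 1: grad = (T_d - T_surf)/d * 1000 = (268.55 - 13.715)/2571.6 * 1000 = 99.09589 deg C/km
Step 2: q = k * grad / 1000 = 3.519 * 99.09589 / 1000 = 0.34872 W/m^2
q = 0.34872 W/m^2


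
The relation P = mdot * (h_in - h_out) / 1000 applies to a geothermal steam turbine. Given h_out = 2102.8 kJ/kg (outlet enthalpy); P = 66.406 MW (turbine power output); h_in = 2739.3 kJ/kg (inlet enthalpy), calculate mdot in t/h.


mdot = P * 1000 / (h_in - h_out)
mdot = 66.406 * 1000 / (2739.3 - 2102.8)
mdot = 104.3299 kg/s
Convert: 104.3299 kg/s * 3.6 = 375.59 t/h
mdot = 375.59 t/h


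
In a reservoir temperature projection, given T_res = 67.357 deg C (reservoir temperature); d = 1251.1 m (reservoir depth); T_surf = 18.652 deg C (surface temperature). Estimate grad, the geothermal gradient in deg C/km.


grad = (T_res - T_surf) / d * 1000
grad = (67.357 - 18.652) / 1251.1 * 1000
grad = 38.930 deg C/km


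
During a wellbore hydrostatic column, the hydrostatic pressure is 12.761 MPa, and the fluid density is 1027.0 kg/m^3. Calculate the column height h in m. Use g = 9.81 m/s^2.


h = P * 1e6 / (g * rho)
h = 12.761 * 1e6 / (9.81 * 1027.0)
h = 1266.6 m


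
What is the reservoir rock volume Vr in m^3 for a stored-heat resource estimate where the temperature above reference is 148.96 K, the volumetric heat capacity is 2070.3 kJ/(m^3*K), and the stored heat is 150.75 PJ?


Vr = Q_s * 1e12 / (rhoc * dT)
Vr = 150.75 * 1e12 / (2070.3 * 148.96)
Vr = 4.8883e+08 m^3


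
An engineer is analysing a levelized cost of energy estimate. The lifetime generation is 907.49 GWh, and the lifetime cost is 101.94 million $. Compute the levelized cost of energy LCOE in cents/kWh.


LCOE = C_tot / E_tot * 100
LCOE = 101.94 / 907.49 * 100
LCOE = 11.233 cents/kWh


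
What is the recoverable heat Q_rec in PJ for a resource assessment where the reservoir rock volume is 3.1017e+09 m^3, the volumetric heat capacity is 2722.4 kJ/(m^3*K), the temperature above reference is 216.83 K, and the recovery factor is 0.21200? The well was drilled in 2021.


Step 1: Q_s = Vr*rhoc*dT/1e12 = 3.1017e+09*2722.4*216.83/1e12 = 1830.927 PJ
Step 2: Q_rec = Q_s * RF = 1830.927 * 0.212 = 388.16 PJ
Q_rec = 388.16 PJ


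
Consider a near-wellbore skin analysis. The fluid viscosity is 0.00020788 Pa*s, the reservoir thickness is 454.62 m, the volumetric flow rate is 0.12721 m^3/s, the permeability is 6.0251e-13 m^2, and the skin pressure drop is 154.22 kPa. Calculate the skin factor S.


S = dP_s * 1000 * 2*pi*k*hr / (q*mu)
S = 154.22 * 1000 * 2*pi*6.0251e-13*454.62 / (0.12721*0.00020788)
S = 10.037


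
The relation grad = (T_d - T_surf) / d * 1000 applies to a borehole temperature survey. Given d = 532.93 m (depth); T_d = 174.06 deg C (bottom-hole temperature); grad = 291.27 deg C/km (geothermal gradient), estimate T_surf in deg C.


T_surf = T_d - grad * d / 1000
T_surf = 174.06 - 291.27 * 532.93 / 1000
T_surf = 18.833 deg C


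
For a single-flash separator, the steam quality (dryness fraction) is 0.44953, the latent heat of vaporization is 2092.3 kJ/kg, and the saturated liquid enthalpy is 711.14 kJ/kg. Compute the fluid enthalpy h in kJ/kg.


h = hf + x * hfg
h = 711.14 + 0.44953 * 2092.3
h = 1651.7 kJ/kg


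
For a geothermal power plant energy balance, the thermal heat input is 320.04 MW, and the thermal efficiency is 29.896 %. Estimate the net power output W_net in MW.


W_net = eta / 100 * Q_in
W_net = 29.896 / 100 * 320.04
W_net = 95.679 MW


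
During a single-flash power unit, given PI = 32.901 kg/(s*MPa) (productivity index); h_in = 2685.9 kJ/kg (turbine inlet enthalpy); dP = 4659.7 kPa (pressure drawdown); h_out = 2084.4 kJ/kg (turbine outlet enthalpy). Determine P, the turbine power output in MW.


Step 1: mdot = PI * dP / 1000 = 32.901 * 4659.7 / 1000 = 153.3088 kg/s
Step 2: P = mdot*(h_in - h_out)/1000 = 153.3088*(2685.9 - 2084.4)/1000 = 92.215 MW
P = 92.215 MW


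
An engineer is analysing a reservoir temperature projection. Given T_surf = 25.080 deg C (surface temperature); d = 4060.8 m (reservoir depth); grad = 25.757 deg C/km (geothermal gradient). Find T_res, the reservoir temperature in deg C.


T_res = T_surf + grad * d / 1000
T_res = 25.080 + 25.757 * 4060.8 / 1000
T_res = 129.67 deg C


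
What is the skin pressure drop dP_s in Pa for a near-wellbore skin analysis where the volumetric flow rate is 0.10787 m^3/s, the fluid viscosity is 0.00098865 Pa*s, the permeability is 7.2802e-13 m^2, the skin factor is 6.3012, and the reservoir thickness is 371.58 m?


dP_s = S * q * mu / (2*pi*k*hr) / 1000
dP_s = 6.3012 * 0.10787 * 0.00098865 / (2*pi*7.2802e-13*371.58) / 1000
dP_s = 395.3584 kPa
Convert: 395.3584 kPa * 1000.0 = 3.9536e+05 Pa
dP_s = 3.9536e+05 Pa


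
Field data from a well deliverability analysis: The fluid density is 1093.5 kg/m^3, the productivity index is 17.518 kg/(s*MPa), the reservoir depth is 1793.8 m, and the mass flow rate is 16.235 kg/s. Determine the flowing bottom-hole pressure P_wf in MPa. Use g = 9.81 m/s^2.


Step 1: P_i = rho*g*h/1e6 = 1093.5*9.81*1793.8/1e6 = 19.24251 MPa
Step 2: P_wf = P_i - mdot/PI = 19.24251 - 16.235/17.518 = 18.316 MPa
P_wf = 18.316 MPa


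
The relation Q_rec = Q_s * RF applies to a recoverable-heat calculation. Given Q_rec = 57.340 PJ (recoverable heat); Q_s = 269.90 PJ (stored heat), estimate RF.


RF = Q_rec / Q_s
RF = 57.340 / 269.90
RF = 0.21245


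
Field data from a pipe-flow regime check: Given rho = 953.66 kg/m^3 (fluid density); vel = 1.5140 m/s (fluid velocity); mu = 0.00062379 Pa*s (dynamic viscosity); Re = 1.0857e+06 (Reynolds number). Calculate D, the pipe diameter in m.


D = Re * mu / (rho * vel)
D = 1.0857e+06 * 0.00062379 / (953.66 * 1.5140)
D = 0.46906 m


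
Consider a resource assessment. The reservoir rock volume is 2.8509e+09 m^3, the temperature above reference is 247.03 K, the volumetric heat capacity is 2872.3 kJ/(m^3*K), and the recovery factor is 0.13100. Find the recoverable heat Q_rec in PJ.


Step 1: Q_s = Vr*rhoc*dT/1e12 = 2.8509e+09*2872.3*247.03/1e12 = 2022.840 PJ
Step 2: Q_rec = Q_s * RF = 2022.840 * 0.131 = 264.99 PJ
Q_rec = 264.99 PJ


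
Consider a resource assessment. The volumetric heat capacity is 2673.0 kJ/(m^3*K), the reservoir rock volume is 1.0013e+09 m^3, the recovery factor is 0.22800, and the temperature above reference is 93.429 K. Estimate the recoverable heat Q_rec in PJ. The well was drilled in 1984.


Step 1: Q_s = Vr*rhoc*dT/1e12 = 1.0013e+09*2673.0*93.429/1e12 = 250.0604 PJ
Step 2: Q_rec = Q_s * RF = 250.0604 * 0.228 = 57.014 PJ
Q_rec = 57.014 PJ


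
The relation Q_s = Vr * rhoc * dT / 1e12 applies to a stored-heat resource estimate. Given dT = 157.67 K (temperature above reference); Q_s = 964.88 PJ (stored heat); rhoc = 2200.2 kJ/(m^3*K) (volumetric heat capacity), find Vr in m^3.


Vr = Q_s * 1e12 / (rhoc * dT)
Vr = 964.88 * 1e12 / (2200.2 * 157.67)
Vr = 2.7814e+09 m^3


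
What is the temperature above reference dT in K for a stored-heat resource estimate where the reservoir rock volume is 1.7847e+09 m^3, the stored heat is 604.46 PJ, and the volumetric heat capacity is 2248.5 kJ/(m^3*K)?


dT = Q_s * 1e12 / (Vr * rhoc)
dT = 604.46 * 1e12 / (1.7847e+09 * 2248.5)
dT = 150.63 K


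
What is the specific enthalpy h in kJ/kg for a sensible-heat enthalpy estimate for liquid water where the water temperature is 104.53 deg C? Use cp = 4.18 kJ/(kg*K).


h = cp * T
h = 4.18 * 104.53
h = 436.94 kJ/kg


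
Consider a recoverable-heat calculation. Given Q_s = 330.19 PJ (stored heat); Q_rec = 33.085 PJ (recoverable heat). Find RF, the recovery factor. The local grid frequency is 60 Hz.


RF = Q_rec / Q_s
RF = 33.085 / 330.19
RF = 0.10020


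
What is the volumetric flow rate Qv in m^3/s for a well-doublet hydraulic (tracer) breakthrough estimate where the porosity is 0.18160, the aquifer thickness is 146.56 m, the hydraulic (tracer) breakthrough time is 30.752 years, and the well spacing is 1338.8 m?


Qv = pi*hr*phi*L^2 / (3*t_bt*365.25*86400)
Qv = pi*146.56*0.18160*1338.8^2 / (3*30.752*365.25*86400)
Qv = 0.051477 m^3/s


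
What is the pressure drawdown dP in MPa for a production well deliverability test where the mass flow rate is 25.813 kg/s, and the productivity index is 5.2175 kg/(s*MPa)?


dP = mdot * 1000 / PI
dP = 25.813 * 1000 / 5.2175
dP = 4947.389 kPa
Convert: 4947.389 kPa * 0.001 = 4.9474 MPa
dP = 4.9474 MPa


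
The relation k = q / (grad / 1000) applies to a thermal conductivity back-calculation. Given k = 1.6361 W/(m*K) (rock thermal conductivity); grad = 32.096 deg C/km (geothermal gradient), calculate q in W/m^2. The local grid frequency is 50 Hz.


q = k * grad / 1000
q = 1.6361 * 32.096 / 1000
q = 0.052512 W/m^2


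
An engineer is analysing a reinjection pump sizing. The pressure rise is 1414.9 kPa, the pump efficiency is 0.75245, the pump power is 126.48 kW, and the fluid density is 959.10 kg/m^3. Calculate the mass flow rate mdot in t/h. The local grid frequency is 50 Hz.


mdot = P_pump * rho * eta / dP
mdot = 126.48 * 959.10 * 0.75245 / 1414.9
mdot = 64.51158 kg/s
Convert: 64.51158 kg/s * 3.6 = 232.24 t/h
mdot = 232.24 t/h
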